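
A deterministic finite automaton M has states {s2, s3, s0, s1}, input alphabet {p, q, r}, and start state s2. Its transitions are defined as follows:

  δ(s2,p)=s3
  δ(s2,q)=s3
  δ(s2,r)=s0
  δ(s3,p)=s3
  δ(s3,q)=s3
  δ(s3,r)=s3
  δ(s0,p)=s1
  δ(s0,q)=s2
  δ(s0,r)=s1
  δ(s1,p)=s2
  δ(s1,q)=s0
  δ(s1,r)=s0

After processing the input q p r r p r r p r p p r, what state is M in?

s3

Trace: s2 -q-> s3 -p-> s3 -r-> s3 -r-> s3 -p-> s3 -r-> s3 -r-> s3 -p-> s3 -r-> s3 -p-> s3 -p-> s3 -r-> s3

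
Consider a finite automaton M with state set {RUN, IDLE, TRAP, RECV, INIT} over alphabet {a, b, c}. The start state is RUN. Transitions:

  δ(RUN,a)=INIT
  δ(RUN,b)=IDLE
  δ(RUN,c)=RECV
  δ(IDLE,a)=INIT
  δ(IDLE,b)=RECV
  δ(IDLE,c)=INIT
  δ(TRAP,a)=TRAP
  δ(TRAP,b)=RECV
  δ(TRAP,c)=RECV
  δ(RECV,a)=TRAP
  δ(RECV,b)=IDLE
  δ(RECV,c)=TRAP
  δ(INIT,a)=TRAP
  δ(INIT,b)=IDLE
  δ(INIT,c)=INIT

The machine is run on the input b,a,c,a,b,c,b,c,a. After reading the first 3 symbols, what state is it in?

Trace: RUN -b-> IDLE -a-> INIT -c-> INIT
After 3 symbols: INIT.

INIT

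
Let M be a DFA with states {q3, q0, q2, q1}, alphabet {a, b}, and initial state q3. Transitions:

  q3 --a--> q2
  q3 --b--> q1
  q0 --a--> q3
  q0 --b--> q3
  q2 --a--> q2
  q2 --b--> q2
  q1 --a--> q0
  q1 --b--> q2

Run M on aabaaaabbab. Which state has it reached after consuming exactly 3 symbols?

q2

Trace: q3 -a-> q2 -a-> q2 -b-> q2
After 3 symbols: q2.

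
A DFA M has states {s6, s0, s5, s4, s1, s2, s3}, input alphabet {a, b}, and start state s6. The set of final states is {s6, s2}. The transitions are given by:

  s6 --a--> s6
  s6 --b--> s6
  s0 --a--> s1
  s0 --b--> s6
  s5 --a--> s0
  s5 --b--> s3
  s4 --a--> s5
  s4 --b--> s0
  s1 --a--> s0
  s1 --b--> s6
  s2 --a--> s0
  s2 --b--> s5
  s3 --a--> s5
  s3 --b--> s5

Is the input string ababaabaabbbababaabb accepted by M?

s6 → s6 → s6 → s6 → s6 → s6 → s6 → s6 → s6 → s6 → s6 → s6 → s6 → s6 → s6 → s6 → s6 → s6 → s6 → s6 → s6
End state s6 is accepting.

Yes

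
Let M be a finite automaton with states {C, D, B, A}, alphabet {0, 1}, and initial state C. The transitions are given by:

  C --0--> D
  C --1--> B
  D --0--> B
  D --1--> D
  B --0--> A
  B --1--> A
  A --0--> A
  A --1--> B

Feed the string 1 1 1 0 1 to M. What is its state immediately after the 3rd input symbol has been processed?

C → B → A → B
After 3 symbols: B.

B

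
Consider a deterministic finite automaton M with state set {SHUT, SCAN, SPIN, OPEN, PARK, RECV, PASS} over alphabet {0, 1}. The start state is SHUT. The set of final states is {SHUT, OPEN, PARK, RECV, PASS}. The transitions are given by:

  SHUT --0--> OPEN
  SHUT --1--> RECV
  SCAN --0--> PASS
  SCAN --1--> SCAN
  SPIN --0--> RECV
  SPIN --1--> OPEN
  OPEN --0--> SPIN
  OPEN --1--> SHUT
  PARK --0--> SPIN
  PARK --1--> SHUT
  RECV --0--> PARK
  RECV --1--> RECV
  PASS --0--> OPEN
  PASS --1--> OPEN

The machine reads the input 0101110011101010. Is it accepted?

Yes

Trace: SHUT -0-> OPEN -1-> SHUT -0-> OPEN -1-> SHUT -1-> RECV -1-> RECV -0-> PARK -0-> SPIN -1-> OPEN -1-> SHUT -1-> RECV -0-> PARK -1-> SHUT -0-> OPEN -1-> SHUT -0-> OPEN
End state OPEN is accepting.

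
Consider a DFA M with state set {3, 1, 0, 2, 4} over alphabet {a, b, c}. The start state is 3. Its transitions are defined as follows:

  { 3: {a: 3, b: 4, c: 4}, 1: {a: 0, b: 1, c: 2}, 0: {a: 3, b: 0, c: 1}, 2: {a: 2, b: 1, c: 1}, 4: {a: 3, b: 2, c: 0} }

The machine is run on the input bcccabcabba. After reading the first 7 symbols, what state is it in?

2

start at 3
read 'b': 3 → 4
read 'c': 4 → 0
read 'c': 0 → 1
read 'c': 1 → 2
read 'a': 2 → 2
read 'b': 2 → 1
read 'c': 1 → 2
After 7 symbols: 2.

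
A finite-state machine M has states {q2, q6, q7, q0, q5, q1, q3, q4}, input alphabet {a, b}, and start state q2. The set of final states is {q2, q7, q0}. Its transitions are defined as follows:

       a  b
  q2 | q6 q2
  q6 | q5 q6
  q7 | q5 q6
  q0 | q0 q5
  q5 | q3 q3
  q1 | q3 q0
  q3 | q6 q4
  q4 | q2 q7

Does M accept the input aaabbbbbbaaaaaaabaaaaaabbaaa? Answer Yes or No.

Trace: q2 -a-> q6 -a-> q5 -a-> q3 -b-> q4 -b-> q7 -b-> q6 -b-> q6 -b-> q6 -b-> q6 -a-> q5 -a-> q3 -a-> q6 -a-> q5 -a-> q3 -a-> q6 -a-> q5 -b-> q3 -a-> q6 -a-> q5 -a-> q3 -a-> q6 -a-> q5 -a-> q3 -b-> q4 -b-> q7 -a-> q5 -a-> q3 -a-> q6
End state q6 is not accepting.

No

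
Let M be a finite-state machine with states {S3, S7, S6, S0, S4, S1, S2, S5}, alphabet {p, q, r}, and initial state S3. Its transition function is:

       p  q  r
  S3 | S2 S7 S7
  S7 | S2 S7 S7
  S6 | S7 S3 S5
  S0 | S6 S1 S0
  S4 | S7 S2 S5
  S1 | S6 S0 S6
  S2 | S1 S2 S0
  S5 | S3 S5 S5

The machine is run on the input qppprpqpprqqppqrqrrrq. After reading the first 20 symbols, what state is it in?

Trace: S3 -q-> S7 -p-> S2 -p-> S1 -p-> S6 -r-> S5 -p-> S3 -q-> S7 -p-> S2 -p-> S1 -r-> S6 -q-> S3 -q-> S7 -p-> S2 -p-> S1 -q-> S0 -r-> S0 -q-> S1 -r-> S6 -r-> S5 -r-> S5
After 20 symbols: S5.

S5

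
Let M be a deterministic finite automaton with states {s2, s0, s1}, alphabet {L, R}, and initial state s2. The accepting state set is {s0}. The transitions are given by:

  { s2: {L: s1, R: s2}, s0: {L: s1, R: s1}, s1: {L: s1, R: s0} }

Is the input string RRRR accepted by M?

Trace: s2 -R-> s2 -R-> s2 -R-> s2 -R-> s2
End state s2 is not accepting.

No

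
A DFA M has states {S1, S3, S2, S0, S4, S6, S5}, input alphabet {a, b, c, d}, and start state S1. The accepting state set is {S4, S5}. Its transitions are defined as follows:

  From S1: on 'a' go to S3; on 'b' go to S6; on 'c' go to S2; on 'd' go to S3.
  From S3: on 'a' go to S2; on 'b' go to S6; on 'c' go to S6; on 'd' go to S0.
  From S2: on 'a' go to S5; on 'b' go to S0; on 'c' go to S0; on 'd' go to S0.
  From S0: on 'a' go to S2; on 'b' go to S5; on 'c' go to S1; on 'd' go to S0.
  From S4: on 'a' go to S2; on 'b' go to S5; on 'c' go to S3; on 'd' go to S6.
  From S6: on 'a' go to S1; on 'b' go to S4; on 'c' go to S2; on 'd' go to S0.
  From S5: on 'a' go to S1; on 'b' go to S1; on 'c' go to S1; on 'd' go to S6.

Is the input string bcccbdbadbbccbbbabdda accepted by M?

No

start at S1
read 'b': S1 → S6
read 'c': S6 → S2
read 'c': S2 → S0
read 'c': S0 → S1
read 'b': S1 → S6
read 'd': S6 → S0
read 'b': S0 → S5
read 'a': S5 → S1
read 'd': S1 → S3
read 'b': S3 → S6
read 'b': S6 → S4
read 'c': S4 → S3
read 'c': S3 → S6
read 'b': S6 → S4
read 'b': S4 → S5
read 'b': S5 → S1
read 'a': S1 → S3
read 'b': S3 → S6
read 'd': S6 → S0
read 'd': S0 → S0
read 'a': S0 → S2
End state S2 is not accepting.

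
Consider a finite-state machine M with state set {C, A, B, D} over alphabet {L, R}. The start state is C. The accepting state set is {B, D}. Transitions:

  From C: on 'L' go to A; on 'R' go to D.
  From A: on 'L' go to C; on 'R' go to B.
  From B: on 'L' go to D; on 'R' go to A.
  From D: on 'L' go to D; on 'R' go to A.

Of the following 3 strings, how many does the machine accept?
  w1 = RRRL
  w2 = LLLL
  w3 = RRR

w1: Trace: C -R-> D -R-> A -R-> B -L-> D  → end D, accepted
w2: Trace: C -L-> A -L-> C -L-> A -L-> C  → end C, rejected
w3: Trace: C -R-> D -R-> A -R-> B  → end B, accepted

2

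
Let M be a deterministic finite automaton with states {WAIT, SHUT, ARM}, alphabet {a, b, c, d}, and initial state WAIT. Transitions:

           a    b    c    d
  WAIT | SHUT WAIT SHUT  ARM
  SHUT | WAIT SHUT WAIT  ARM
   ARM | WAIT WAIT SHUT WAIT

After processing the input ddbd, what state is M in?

WAIT → ARM → WAIT → WAIT → ARM

ARM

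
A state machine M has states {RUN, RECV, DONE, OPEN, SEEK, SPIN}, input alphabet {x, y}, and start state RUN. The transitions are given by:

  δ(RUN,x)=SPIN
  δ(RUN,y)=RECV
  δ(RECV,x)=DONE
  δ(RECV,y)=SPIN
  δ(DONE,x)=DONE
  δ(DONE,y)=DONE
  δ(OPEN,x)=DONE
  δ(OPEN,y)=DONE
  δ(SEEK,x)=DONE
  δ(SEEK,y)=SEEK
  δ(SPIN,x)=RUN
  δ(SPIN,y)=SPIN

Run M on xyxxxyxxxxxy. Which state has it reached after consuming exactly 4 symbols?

RUN → SPIN → SPIN → RUN → SPIN
After 4 symbols: SPIN.

SPIN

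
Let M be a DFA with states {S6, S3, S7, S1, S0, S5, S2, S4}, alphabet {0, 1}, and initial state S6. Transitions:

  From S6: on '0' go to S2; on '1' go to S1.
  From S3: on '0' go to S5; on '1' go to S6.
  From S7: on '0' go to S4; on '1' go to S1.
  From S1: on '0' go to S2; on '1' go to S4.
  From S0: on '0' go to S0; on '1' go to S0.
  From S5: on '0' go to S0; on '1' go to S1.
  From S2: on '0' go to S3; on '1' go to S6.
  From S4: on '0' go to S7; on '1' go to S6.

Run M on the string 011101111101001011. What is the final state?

S1

start at S6
read '0': S6 → S2
read '1': S2 → S6
read '1': S6 → S1
read '1': S1 → S4
read '0': S4 → S7
read '1': S7 → S1
read '1': S1 → S4
read '1': S4 → S6
read '1': S6 → S1
read '1': S1 → S4
read '0': S4 → S7
read '1': S7 → S1
read '0': S1 → S2
read '0': S2 → S3
read '1': S3 → S6
read '0': S6 → S2
read '1': S2 → S6
read '1': S6 → S1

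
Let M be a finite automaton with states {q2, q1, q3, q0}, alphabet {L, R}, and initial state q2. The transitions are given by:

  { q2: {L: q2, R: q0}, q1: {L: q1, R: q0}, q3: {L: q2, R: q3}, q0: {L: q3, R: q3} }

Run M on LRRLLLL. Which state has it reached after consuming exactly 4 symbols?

start at q2
read 'L': q2 → q2
read 'R': q2 → q0
read 'R': q0 → q3
read 'L': q3 → q2
After 4 symbols: q2.

q2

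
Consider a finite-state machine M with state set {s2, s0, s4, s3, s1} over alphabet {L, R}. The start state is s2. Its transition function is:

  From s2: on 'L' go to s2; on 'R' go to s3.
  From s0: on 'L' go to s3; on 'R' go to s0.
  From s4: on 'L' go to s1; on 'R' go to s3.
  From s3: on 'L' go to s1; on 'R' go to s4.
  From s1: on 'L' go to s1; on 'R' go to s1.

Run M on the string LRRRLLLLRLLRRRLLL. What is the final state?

s2 → s2 → s3 → s4 → s3 → s1 → s1 → s1 → s1 → s1 → s1 → s1 → s1 → s1 → s1 → s1 → s1 → s1

s1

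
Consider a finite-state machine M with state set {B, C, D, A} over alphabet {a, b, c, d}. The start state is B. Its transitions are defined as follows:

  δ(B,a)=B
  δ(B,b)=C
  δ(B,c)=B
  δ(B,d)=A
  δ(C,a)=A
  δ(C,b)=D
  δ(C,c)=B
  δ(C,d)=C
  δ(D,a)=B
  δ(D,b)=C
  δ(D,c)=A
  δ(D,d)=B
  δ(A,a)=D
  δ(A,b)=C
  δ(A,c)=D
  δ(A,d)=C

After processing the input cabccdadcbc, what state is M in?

start at B
read 'c': B → B
read 'a': B → B
read 'b': B → C
read 'c': C → B
read 'c': B → B
read 'd': B → A
read 'a': A → D
read 'd': D → B
read 'c': B → B
read 'b': B → C
read 'c': C → B

B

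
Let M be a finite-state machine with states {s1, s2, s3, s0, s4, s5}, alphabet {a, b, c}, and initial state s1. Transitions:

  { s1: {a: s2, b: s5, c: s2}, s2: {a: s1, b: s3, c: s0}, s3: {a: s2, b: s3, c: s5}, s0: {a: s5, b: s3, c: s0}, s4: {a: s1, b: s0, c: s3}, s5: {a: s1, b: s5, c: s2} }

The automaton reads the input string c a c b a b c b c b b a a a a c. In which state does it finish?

Trace: s1 -c-> s2 -a-> s1 -c-> s2 -b-> s3 -a-> s2 -b-> s3 -c-> s5 -b-> s5 -c-> s2 -b-> s3 -b-> s3 -a-> s2 -a-> s1 -a-> s2 -a-> s1 -c-> s2

s2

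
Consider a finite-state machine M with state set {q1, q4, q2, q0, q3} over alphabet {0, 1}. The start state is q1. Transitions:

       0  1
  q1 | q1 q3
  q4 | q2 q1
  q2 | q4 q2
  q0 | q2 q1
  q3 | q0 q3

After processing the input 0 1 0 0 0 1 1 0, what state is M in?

start at q1
read '0': q1 → q1
read '1': q1 → q3
read '0': q3 → q0
read '0': q0 → q2
read '0': q2 → q4
read '1': q4 → q1
read '1': q1 → q3
read '0': q3 → q0

q0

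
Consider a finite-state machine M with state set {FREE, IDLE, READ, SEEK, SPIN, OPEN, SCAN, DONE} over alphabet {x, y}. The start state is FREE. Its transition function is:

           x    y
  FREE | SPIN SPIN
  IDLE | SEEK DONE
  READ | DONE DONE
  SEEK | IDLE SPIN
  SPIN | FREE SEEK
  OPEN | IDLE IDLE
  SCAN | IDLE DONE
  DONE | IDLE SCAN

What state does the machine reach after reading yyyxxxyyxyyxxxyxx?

SEEK

FREE → SPIN → SEEK → SPIN → FREE → SPIN → FREE → SPIN → SEEK → IDLE → DONE → SCAN → IDLE → SEEK → IDLE → DONE → IDLE → SEEK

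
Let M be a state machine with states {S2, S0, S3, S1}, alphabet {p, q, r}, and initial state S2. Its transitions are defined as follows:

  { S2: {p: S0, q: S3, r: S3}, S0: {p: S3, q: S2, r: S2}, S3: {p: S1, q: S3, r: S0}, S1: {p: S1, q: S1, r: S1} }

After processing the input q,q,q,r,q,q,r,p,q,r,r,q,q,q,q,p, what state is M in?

start at S2
read 'q': S2 → S3
read 'q': S3 → S3
read 'q': S3 → S3
read 'r': S3 → S0
read 'q': S0 → S2
read 'q': S2 → S3
read 'r': S3 → S0
read 'p': S0 → S3
read 'q': S3 → S3
read 'r': S3 → S0
read 'r': S0 → S2
read 'q': S2 → S3
read 'q': S3 → S3
read 'q': S3 → S3
read 'q': S3 → S3
read 'p': S3 → S1

S1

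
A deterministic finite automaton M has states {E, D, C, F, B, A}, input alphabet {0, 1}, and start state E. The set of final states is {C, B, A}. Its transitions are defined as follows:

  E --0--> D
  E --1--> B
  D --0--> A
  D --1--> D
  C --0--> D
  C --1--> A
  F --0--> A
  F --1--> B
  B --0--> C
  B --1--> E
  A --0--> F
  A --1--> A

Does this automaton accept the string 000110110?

Yes

Trace: E -0-> D -0-> A -0-> F -1-> B -1-> E -0-> D -1-> D -1-> D -0-> A
End state A is accepting.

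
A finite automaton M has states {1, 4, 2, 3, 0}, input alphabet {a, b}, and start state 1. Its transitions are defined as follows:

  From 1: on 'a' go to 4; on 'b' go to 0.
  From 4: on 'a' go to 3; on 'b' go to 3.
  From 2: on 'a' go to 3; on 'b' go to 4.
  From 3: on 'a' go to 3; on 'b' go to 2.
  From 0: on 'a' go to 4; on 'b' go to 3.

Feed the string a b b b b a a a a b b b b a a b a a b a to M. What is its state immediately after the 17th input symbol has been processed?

Trace: 1 -a-> 4 -b-> 3 -b-> 2 -b-> 4 -b-> 3 -a-> 3 -a-> 3 -a-> 3 -a-> 3 -b-> 2 -b-> 4 -b-> 3 -b-> 2 -a-> 3 -a-> 3 -b-> 2 -a-> 3
After 17 symbols: 3.

3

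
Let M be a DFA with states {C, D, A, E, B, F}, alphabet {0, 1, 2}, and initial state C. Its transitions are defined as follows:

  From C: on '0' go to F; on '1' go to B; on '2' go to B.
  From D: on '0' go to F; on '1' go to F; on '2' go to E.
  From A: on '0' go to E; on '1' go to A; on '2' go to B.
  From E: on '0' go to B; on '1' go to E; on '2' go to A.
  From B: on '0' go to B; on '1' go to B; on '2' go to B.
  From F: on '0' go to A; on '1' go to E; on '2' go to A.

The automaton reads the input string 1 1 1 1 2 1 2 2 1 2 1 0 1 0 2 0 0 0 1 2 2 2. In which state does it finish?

C → B → B → B → B → B → B → B → B → B → B → B → B → B → B → B → B → B → B → B → B → B → B

B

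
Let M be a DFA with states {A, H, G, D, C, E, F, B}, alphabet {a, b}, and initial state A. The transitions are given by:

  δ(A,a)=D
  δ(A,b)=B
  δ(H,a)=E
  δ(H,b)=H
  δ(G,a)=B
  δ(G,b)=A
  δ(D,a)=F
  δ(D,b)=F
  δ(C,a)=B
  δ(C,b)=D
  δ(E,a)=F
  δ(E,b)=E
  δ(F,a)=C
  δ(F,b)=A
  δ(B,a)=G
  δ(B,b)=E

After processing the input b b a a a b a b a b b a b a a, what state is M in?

B

start at A
read 'b': A → B
read 'b': B → E
read 'a': E → F
read 'a': F → C
read 'a': C → B
read 'b': B → E
read 'a': E → F
read 'b': F → A
read 'a': A → D
read 'b': D → F
read 'b': F → A
read 'a': A → D
read 'b': D → F
read 'a': F → C
read 'a': C → B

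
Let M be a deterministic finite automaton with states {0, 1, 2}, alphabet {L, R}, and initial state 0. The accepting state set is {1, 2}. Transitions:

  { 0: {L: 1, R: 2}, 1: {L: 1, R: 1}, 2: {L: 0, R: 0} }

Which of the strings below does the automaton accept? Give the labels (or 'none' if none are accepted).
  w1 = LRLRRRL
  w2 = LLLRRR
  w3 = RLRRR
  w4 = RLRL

w1, w2, w3

w1: 0 → 1 → 1 → 1 → 1 → 1 → 1 → 1  → end 1, accepted
w2: 0 → 1 → 1 → 1 → 1 → 1 → 1  → end 1, accepted
w3: 0 → 2 → 0 → 2 → 0 → 2  → end 2, accepted
w4: 0 → 2 → 0 → 2 → 0  → end 0, rejected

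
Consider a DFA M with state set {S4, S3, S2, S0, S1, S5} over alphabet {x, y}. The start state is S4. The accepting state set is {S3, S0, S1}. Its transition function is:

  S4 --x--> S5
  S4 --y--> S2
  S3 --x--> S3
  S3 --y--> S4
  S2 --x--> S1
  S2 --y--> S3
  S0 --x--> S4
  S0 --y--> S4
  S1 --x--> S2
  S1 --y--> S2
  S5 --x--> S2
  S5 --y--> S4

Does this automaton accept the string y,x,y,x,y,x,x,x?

Yes

S4 → S2 → S1 → S2 → S1 → S2 → S1 → S2 → S1
End state S1 is accepting.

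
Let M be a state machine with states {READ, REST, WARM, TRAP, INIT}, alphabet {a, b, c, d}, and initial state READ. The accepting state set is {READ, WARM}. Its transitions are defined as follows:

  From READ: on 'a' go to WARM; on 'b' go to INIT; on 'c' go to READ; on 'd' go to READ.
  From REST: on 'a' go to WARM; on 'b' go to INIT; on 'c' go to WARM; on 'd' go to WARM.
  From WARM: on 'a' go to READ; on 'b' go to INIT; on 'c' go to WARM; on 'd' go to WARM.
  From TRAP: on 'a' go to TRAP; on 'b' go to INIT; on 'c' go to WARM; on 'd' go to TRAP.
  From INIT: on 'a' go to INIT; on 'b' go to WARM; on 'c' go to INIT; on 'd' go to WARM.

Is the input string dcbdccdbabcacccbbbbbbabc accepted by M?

No

Trace: READ -d-> READ -c-> READ -b-> INIT -d-> WARM -c-> WARM -c-> WARM -d-> WARM -b-> INIT -a-> INIT -b-> WARM -c-> WARM -a-> READ -c-> READ -c-> READ -c-> READ -b-> INIT -b-> WARM -b-> INIT -b-> WARM -b-> INIT -b-> WARM -a-> READ -b-> INIT -c-> INIT
End state INIT is not accepting.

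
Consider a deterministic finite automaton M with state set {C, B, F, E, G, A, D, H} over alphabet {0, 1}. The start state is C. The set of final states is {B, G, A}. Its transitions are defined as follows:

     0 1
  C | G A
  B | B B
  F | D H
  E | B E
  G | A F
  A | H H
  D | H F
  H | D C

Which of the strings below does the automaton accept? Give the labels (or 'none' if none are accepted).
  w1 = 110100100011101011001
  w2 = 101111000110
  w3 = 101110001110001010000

none

w1: C → A → H → D → F → D → H → C → G → A → H → C → A → H → D → F → D → F → H → D → H → C  → end C, rejected
w2: C → A → H → C → A → H → C → G → A → H → C → A → H  → end H, rejected
w3: C → A → H → C → A → H → D → H → D → F → H → C → G → A → H → C → G → F → D → H → D → H  → end H, rejected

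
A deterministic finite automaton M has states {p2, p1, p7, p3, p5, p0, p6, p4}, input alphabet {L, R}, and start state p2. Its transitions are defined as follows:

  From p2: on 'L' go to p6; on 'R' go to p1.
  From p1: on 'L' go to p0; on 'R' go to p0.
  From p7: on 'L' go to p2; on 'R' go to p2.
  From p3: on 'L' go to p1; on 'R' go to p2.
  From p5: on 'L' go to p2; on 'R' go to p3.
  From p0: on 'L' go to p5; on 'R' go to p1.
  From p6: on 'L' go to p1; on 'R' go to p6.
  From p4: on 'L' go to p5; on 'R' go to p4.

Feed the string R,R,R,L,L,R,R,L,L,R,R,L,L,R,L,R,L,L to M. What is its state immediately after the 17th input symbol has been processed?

p5

Trace: p2 -R-> p1 -R-> p0 -R-> p1 -L-> p0 -L-> p5 -R-> p3 -R-> p2 -L-> p6 -L-> p1 -R-> p0 -R-> p1 -L-> p0 -L-> p5 -R-> p3 -L-> p1 -R-> p0 -L-> p5
After 17 symbols: p5.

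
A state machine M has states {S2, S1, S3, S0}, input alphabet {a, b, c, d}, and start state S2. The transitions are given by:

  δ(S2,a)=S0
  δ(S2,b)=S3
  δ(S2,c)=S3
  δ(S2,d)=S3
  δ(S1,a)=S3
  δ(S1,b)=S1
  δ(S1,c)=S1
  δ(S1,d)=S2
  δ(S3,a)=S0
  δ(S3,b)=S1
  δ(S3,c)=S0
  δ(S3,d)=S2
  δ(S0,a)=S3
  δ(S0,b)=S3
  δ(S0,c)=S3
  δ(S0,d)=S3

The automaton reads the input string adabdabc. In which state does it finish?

S0

Trace: S2 -a-> S0 -d-> S3 -a-> S0 -b-> S3 -d-> S2 -a-> S0 -b-> S3 -c-> S0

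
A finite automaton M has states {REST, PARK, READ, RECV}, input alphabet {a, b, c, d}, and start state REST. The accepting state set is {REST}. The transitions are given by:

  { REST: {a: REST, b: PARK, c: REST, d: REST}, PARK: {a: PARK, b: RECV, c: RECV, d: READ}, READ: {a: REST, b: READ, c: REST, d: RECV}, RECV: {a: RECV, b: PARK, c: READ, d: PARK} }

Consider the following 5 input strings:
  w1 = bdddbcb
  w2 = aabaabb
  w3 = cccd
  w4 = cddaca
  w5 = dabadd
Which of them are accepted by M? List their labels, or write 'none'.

w3, w4

w1: Trace: REST -b-> PARK -d-> READ -d-> RECV -d-> PARK -b-> RECV -c-> READ -b-> READ  → end READ, rejected
w2: Trace: REST -a-> REST -a-> REST -b-> PARK -a-> PARK -a-> PARK -b-> RECV -b-> PARK  → end PARK, rejected
w3: Trace: REST -c-> REST -c-> REST -c-> REST -d-> REST  → end REST, accepted
w4: Trace: REST -c-> REST -d-> REST -d-> REST -a-> REST -c-> REST -a-> REST  → end REST, accepted
w5: Trace: REST -d-> REST -a-> REST -b-> PARK -a-> PARK -d-> READ -d-> RECV  → end RECV, rejected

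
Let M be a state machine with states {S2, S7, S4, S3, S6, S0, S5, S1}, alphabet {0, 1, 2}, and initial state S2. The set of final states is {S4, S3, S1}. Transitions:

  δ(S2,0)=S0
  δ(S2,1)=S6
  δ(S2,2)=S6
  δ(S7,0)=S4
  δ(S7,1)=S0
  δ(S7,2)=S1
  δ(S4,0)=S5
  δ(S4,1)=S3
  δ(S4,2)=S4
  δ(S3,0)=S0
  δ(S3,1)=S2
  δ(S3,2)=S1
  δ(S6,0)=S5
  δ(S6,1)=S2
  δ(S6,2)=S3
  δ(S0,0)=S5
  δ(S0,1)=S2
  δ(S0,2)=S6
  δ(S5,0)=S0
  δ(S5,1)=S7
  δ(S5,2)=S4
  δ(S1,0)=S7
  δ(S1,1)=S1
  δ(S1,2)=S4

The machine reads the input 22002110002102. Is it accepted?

S2 → S6 → S3 → S0 → S5 → S4 → S3 → S2 → S0 → S5 → S0 → S6 → S2 → S0 → S6
End state S6 is not accepting.

No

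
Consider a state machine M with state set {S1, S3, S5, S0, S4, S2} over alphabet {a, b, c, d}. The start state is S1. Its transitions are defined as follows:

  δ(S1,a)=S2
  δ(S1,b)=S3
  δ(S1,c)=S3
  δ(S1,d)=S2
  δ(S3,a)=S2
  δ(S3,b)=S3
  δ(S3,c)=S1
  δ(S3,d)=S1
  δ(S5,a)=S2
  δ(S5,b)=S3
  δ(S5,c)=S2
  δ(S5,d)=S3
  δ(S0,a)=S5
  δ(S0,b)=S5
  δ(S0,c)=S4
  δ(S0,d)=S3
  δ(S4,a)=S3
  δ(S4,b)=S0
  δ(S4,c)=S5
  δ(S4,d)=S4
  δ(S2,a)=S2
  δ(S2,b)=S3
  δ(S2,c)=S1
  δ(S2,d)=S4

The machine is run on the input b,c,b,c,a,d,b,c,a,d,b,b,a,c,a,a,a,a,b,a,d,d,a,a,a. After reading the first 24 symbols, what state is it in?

S2

start at S1
read 'b': S1 → S3
read 'c': S3 → S1
read 'b': S1 → S3
read 'c': S3 → S1
read 'a': S1 → S2
read 'd': S2 → S4
read 'b': S4 → S0
read 'c': S0 → S4
read 'a': S4 → S3
read 'd': S3 → S1
read 'b': S1 → S3
read 'b': S3 → S3
read 'a': S3 → S2
read 'c': S2 → S1
read 'a': S1 → S2
read 'a': S2 → S2
read 'a': S2 → S2
read 'a': S2 → S2
read 'b': S2 → S3
read 'a': S3 → S2
read 'd': S2 → S4
read 'd': S4 → S4
read 'a': S4 → S3
read 'a': S3 → S2
After 24 symbols: S2.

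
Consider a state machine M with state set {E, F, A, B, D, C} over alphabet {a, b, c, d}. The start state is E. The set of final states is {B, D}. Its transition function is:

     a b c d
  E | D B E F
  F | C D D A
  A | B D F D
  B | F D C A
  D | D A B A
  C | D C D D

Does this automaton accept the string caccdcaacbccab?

Trace: E -c-> E -a-> D -c-> B -c-> C -d-> D -c-> B -a-> F -a-> C -c-> D -b-> A -c-> F -c-> D -a-> D -b-> A
End state A is not accepting.

No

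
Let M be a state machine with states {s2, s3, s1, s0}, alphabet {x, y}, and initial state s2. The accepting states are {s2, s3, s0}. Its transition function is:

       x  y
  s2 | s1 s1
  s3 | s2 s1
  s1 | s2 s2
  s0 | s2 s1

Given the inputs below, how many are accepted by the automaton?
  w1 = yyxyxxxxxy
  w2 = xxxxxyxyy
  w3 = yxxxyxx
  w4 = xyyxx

w1: Trace: s2 -y-> s1 -y-> s2 -x-> s1 -y-> s2 -x-> s1 -x-> s2 -x-> s1 -x-> s2 -x-> s1 -y-> s2  → end s2, accepted
w2: Trace: s2 -x-> s1 -x-> s2 -x-> s1 -x-> s2 -x-> s1 -y-> s2 -x-> s1 -y-> s2 -y-> s1  → end s1, rejected
w3: Trace: s2 -y-> s1 -x-> s2 -x-> s1 -x-> s2 -y-> s1 -x-> s2 -x-> s1  → end s1, rejected
w4: Trace: s2 -x-> s1 -y-> s2 -y-> s1 -x-> s2 -x-> s1  → end s1, rejected

1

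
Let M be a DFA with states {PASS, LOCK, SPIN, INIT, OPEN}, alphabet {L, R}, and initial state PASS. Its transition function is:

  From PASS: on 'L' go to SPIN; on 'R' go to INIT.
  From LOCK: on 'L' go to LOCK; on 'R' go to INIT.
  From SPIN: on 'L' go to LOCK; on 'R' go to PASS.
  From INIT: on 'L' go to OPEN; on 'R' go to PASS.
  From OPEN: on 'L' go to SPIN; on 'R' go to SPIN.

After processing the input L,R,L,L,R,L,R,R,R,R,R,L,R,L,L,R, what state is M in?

start at PASS
read 'L': PASS → SPIN
read 'R': SPIN → PASS
read 'L': PASS → SPIN
read 'L': SPIN → LOCK
read 'R': LOCK → INIT
read 'L': INIT → OPEN
read 'R': OPEN → SPIN
read 'R': SPIN → PASS
read 'R': PASS → INIT
read 'R': INIT → PASS
read 'R': PASS → INIT
read 'L': INIT → OPEN
read 'R': OPEN → SPIN
read 'L': SPIN → LOCK
read 'L': LOCK → LOCK
read 'R': LOCK → INIT

INIT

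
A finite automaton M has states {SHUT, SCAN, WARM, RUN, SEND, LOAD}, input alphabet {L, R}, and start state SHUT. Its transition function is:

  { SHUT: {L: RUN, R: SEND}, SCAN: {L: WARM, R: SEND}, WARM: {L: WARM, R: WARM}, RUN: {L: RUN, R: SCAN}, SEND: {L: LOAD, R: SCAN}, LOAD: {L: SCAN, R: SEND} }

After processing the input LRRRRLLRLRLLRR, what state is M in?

start at SHUT
read 'L': SHUT → RUN
read 'R': RUN → SCAN
read 'R': SCAN → SEND
read 'R': SEND → SCAN
read 'R': SCAN → SEND
read 'L': SEND → LOAD
read 'L': LOAD → SCAN
read 'R': SCAN → SEND
read 'L': SEND → LOAD
read 'R': LOAD → SEND
read 'L': SEND → LOAD
read 'L': LOAD → SCAN
read 'R': SCAN → SEND
read 'R': SEND → SCAN

SCAN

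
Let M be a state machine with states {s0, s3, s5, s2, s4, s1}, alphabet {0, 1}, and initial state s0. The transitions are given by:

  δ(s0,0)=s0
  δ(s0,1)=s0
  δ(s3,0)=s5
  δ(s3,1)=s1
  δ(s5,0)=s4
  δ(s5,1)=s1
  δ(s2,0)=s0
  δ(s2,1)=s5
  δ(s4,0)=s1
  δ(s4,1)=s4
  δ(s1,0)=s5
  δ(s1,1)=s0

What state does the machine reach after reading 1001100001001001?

s0 → s0 → s0 → s0 → s0 → s0 → s0 → s0 → s0 → s0 → s0 → s0 → s0 → s0 → s0 → s0 → s0

s0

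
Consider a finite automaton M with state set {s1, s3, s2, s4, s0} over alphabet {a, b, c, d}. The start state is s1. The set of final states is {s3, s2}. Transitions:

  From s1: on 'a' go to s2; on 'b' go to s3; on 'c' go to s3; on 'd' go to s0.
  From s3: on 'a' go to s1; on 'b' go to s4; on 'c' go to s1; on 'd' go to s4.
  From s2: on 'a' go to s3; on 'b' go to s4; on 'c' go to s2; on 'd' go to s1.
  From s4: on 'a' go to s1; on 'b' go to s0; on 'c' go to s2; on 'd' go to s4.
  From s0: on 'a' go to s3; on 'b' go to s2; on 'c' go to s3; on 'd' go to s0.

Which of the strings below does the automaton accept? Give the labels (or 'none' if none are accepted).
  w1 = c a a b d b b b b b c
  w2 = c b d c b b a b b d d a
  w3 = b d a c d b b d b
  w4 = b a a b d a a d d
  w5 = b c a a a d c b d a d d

w1, w2, w3

w1: Trace: s1 -c-> s3 -a-> s1 -a-> s2 -b-> s4 -d-> s4 -b-> s0 -b-> s2 -b-> s4 -b-> s0 -b-> s2 -c-> s2  → end s2, accepted
w2: Trace: s1 -c-> s3 -b-> s4 -d-> s4 -c-> s2 -b-> s4 -b-> s0 -a-> s3 -b-> s4 -b-> s0 -d-> s0 -d-> s0 -a-> s3  → end s3, accepted
w3: Trace: s1 -b-> s3 -d-> s4 -a-> s1 -c-> s3 -d-> s4 -b-> s0 -b-> s2 -d-> s1 -b-> s3  → end s3, accepted
w4: Trace: s1 -b-> s3 -a-> s1 -a-> s2 -b-> s4 -d-> s4 -a-> s1 -a-> s2 -d-> s1 -d-> s0  → end s0, rejected
w5: Trace: s1 -b-> s3 -c-> s1 -a-> s2 -a-> s3 -a-> s1 -d-> s0 -c-> s3 -b-> s4 -d-> s4 -a-> s1 -d-> s0 -d-> s0  → end s0, rejected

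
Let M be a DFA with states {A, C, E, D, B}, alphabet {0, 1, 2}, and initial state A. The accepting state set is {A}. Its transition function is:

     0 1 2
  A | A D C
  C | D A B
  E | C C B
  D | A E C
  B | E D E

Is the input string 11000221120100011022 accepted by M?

start at A
read '1': A → D
read '1': D → E
read '0': E → C
read '0': C → D
read '0': D → A
read '2': A → C
read '2': C → B
read '1': B → D
read '1': D → E
read '2': E → B
read '0': B → E
read '1': E → C
read '0': C → D
read '0': D → A
read '0': A → A
read '1': A → D
read '1': D → E
read '0': E → C
read '2': C → B
read '2': B → E
End state E is not accepting.

No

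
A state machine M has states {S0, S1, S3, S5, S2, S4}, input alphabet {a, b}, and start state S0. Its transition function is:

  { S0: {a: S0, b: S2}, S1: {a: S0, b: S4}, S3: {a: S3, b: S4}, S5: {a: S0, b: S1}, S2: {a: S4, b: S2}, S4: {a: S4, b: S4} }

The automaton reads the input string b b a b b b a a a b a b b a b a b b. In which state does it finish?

S0 → S2 → S2 → S4 → S4 → S4 → S4 → S4 → S4 → S4 → S4 → S4 → S4 → S4 → S4 → S4 → S4 → S4 → S4

S4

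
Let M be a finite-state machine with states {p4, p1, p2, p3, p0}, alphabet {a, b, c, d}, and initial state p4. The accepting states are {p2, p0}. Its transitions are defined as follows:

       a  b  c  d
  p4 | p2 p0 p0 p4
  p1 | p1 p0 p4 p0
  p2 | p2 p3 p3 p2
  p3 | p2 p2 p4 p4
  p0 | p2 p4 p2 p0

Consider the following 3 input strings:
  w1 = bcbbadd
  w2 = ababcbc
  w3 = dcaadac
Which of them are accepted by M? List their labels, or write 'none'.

w1, w2

w1:
  start at p4
  read 'b': p4 → p0
  read 'c': p0 → p2
  read 'b': p2 → p3
  read 'b': p3 → p2
  read 'a': p2 → p2
  read 'd': p2 → p2
  read 'd': p2 → p2
  end p2, accepted
w2:
  start at p4
  read 'a': p4 → p2
  read 'b': p2 → p3
  read 'a': p3 → p2
  read 'b': p2 → p3
  read 'c': p3 → p4
  read 'b': p4 → p0
  read 'c': p0 → p2
  end p2, accepted
w3:
  start at p4
  read 'd': p4 → p4
  read 'c': p4 → p0
  read 'a': p0 → p2
  read 'a': p2 → p2
  read 'd': p2 → p2
  read 'a': p2 → p2
  read 'c': p2 → p3
  end p3, rejected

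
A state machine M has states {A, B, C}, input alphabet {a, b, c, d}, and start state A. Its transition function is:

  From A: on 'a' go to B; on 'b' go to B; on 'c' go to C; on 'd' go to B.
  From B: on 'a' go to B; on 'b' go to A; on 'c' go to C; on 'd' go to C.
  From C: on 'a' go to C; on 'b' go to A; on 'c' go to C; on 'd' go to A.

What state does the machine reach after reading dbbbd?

B

start at A
read 'd': A → B
read 'b': B → A
read 'b': A → B
read 'b': B → A
read 'd': A → B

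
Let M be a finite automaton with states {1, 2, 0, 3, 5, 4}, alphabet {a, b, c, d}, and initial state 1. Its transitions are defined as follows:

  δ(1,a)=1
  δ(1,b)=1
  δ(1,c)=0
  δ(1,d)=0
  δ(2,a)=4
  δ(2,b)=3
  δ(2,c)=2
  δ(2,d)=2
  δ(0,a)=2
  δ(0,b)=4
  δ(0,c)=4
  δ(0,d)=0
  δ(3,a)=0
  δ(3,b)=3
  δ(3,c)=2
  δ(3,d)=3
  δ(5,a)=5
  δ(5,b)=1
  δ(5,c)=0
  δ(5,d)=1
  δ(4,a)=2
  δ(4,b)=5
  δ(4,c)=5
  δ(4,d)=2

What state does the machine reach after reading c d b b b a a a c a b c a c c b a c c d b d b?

start at 1
read 'c': 1 → 0
read 'd': 0 → 0
read 'b': 0 → 4
read 'b': 4 → 5
read 'b': 5 → 1
read 'a': 1 → 1
read 'a': 1 → 1
read 'a': 1 → 1
read 'c': 1 → 0
read 'a': 0 → 2
read 'b': 2 → 3
read 'c': 3 → 2
read 'a': 2 → 4
read 'c': 4 → 5
read 'c': 5 → 0
read 'b': 0 → 4
read 'a': 4 → 2
read 'c': 2 → 2
read 'c': 2 → 2
read 'd': 2 → 2
read 'b': 2 → 3
read 'd': 3 → 3
read 'b': 3 → 3

3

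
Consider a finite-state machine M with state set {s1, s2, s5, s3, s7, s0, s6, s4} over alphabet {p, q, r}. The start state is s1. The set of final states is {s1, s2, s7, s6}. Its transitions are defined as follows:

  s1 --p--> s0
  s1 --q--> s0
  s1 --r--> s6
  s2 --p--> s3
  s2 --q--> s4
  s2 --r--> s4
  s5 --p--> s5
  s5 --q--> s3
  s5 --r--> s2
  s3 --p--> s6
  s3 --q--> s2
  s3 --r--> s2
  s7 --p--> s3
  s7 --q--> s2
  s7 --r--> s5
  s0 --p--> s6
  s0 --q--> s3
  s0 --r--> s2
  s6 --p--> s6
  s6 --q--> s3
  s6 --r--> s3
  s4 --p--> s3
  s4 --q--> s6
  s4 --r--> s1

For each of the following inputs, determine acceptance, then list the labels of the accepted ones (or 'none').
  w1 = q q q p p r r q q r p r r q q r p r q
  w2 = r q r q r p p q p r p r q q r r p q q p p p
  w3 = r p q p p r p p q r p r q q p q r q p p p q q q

w1:
  start at s1
  read 'q': s1 → s0
  read 'q': s0 → s3
  read 'q': s3 → s2
  read 'p': s2 → s3
  read 'p': s3 → s6
  read 'r': s6 → s3
  read 'r': s3 → s2
  read 'q': s2 → s4
  read 'q': s4 → s6
  read 'r': s6 → s3
  read 'p': s3 → s6
  read 'r': s6 → s3
  read 'r': s3 → s2
  read 'q': s2 → s4
  read 'q': s4 → s6
  read 'r': s6 → s3
  read 'p': s3 → s6
  read 'r': s6 → s3
  read 'q': s3 → s2
  end s2, accepted
w2:
  start at s1
  read 'r': s1 → s6
  read 'q': s6 → s3
  read 'r': s3 → s2
  read 'q': s2 → s4
  read 'r': s4 → s1
  read 'p': s1 → s0
  read 'p': s0 → s6
  read 'q': s6 → s3
  read 'p': s3 → s6
  read 'r': s6 → s3
  read 'p': s3 → s6
  read 'r': s6 → s3
  read 'q': s3 → s2
  read 'q': s2 → s4
  read 'r': s4 → s1
  read 'r': s1 → s6
  read 'p': s6 → s6
  read 'q': s6 → s3
  read 'q': s3 → s2
  read 'p': s2 → s3
  read 'p': s3 → s6
  read 'p': s6 → s6
  end s6, accepted
w3:
  start at s1
  read 'r': s1 → s6
  read 'p': s6 → s6
  read 'q': s6 → s3
  read 'p': s3 → s6
  read 'p': s6 → s6
  read 'r': s6 → s3
  read 'p': s3 → s6
  read 'p': s6 → s6
  read 'q': s6 → s3
  read 'r': s3 → s2
  read 'p': s2 → s3
  read 'r': s3 → s2
  read 'q': s2 → s4
  read 'q': s4 → s6
  read 'p': s6 → s6
  read 'q': s6 → s3
  read 'r': s3 → s2
  read 'q': s2 → s4
  read 'p': s4 → s3
  read 'p': s3 → s6
  read 'p': s6 → s6
  read 'q': s6 → s3
  read 'q': s3 → s2
  read 'q': s2 → s4
  end s4, rejected

w1, w2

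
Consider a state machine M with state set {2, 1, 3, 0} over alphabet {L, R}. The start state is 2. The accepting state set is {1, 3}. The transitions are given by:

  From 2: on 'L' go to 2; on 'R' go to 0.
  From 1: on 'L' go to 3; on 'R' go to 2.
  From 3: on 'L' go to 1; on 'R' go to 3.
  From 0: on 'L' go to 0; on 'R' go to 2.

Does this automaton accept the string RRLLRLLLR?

No

2 → 0 → 2 → 2 → 2 → 0 → 0 → 0 → 0 → 2
End state 2 is not accepting.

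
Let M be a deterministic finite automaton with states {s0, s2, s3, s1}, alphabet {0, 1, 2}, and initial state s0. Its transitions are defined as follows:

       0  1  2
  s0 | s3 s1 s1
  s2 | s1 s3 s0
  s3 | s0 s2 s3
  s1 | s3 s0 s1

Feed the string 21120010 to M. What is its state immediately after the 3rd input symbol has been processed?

start at s0
read '2': s0 → s1
read '1': s1 → s0
read '1': s0 → s1
After 3 symbols: s1.

s1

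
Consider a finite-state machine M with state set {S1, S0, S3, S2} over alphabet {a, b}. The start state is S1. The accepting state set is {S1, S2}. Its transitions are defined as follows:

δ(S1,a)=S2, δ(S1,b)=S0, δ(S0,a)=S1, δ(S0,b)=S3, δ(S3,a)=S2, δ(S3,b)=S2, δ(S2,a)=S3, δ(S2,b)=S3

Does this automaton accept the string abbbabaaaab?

Yes

S1 → S2 → S3 → S2 → S3 → S2 → S3 → S2 → S3 → S2 → S3 → S2
End state S2 is accepting.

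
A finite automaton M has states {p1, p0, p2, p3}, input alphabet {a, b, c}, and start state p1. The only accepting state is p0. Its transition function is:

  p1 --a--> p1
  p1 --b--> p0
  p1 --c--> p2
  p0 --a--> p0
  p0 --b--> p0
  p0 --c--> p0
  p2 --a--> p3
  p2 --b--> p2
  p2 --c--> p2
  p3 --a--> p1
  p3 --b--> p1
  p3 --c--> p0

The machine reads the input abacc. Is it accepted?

Yes

p1 → p1 → p0 → p0 → p0 → p0
End state p0 is accepting.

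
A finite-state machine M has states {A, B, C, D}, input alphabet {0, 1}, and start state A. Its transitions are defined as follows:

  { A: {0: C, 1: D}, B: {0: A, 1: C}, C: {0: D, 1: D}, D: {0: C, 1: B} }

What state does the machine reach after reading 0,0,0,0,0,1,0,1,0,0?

D

A → C → D → C → D → C → D → C → D → C → D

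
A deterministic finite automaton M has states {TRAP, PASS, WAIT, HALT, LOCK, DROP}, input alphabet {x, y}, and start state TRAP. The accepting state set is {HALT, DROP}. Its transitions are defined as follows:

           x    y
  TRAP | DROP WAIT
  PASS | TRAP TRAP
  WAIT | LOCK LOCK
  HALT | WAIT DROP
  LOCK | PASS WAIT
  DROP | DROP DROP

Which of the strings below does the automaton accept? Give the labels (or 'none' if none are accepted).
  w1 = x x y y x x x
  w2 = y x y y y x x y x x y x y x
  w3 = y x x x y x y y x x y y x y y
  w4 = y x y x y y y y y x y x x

w1: Trace: TRAP -x-> DROP -x-> DROP -y-> DROP -y-> DROP -x-> DROP -x-> DROP -x-> DROP  → end DROP, accepted
w2: Trace: TRAP -y-> WAIT -x-> LOCK -y-> WAIT -y-> LOCK -y-> WAIT -x-> LOCK -x-> PASS -y-> TRAP -x-> DROP -x-> DROP -y-> DROP -x-> DROP -y-> DROP -x-> DROP  → end DROP, accepted
w3: Trace: TRAP -y-> WAIT -x-> LOCK -x-> PASS -x-> TRAP -y-> WAIT -x-> LOCK -y-> WAIT -y-> LOCK -x-> PASS -x-> TRAP -y-> WAIT -y-> LOCK -x-> PASS -y-> TRAP -y-> WAIT  → end WAIT, rejected
w4: Trace: TRAP -y-> WAIT -x-> LOCK -y-> WAIT -x-> LOCK -y-> WAIT -y-> LOCK -y-> WAIT -y-> LOCK -y-> WAIT -x-> LOCK -y-> WAIT -x-> LOCK -x-> PASS  → end PASS, rejected

w1, w2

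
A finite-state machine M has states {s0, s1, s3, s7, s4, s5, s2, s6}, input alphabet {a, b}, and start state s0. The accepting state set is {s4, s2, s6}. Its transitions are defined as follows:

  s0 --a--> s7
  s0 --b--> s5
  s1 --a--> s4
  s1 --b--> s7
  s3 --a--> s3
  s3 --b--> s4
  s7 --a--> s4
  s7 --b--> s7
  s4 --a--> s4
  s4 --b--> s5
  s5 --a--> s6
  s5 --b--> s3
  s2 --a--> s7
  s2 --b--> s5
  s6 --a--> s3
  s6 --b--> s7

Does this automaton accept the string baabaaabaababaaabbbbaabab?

No

start at s0
read 'b': s0 → s5
read 'a': s5 → s6
read 'a': s6 → s3
read 'b': s3 → s4
read 'a': s4 → s4
read 'a': s4 → s4
read 'a': s4 → s4
read 'b': s4 → s5
read 'a': s5 → s6
read 'a': s6 → s3
read 'b': s3 → s4
read 'a': s4 → s4
read 'b': s4 → s5
read 'a': s5 → s6
read 'a': s6 → s3
read 'a': s3 → s3
read 'b': s3 → s4
read 'b': s4 → s5
read 'b': s5 → s3
read 'b': s3 → s4
read 'a': s4 → s4
read 'a': s4 → s4
read 'b': s4 → s5
read 'a': s5 → s6
read 'b': s6 → s7
End state s7 is not accepting.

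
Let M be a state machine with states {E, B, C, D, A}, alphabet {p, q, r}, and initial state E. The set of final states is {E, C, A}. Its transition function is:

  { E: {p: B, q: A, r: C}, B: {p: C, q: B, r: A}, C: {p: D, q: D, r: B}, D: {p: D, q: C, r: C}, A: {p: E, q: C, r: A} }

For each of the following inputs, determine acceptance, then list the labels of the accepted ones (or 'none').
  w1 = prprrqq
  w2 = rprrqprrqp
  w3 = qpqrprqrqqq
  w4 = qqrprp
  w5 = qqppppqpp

w1: E → B → A → E → C → B → B → B  → end B, rejected
w2: E → C → D → C → B → B → C → B → A → C → D  → end D, rejected
w3: E → A → E → A → A → E → C → D → C → D → C → D  → end D, rejected
w4: E → A → C → B → C → B → C  → end C, accepted
w5: E → A → C → D → D → D → D → C → D → D  → end D, rejected

w4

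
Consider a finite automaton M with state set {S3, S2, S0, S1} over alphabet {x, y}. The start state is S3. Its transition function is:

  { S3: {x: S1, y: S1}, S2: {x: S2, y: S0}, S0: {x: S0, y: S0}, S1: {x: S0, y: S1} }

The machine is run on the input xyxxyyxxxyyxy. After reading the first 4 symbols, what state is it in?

S0

S3 → S1 → S1 → S0 → S0
After 4 symbols: S0.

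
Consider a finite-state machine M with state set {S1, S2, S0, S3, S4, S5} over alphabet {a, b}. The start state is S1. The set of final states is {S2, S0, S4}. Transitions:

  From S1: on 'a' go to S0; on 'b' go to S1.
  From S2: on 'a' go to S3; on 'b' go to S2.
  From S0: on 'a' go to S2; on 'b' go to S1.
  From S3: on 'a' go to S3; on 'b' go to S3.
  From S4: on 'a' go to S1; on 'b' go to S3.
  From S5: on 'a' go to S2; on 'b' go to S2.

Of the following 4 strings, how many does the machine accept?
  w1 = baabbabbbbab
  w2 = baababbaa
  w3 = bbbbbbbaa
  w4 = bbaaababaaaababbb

w1: Trace: S1 -b-> S1 -a-> S0 -a-> S2 -b-> S2 -b-> S2 -a-> S3 -b-> S3 -b-> S3 -b-> S3 -b-> S3 -a-> S3 -b-> S3  → end S3, rejected
w2: Trace: S1 -b-> S1 -a-> S0 -a-> S2 -b-> S2 -a-> S3 -b-> S3 -b-> S3 -a-> S3 -a-> S3  → end S3, rejected
w3: Trace: S1 -b-> S1 -b-> S1 -b-> S1 -b-> S1 -b-> S1 -b-> S1 -b-> S1 -a-> S0 -a-> S2  → end S2, accepted
w4: Trace: S1 -b-> S1 -b-> S1 -a-> S0 -a-> S2 -a-> S3 -b-> S3 -a-> S3 -b-> S3 -a-> S3 -a-> S3 -a-> S3 -a-> S3 -b-> S3 -a-> S3 -b-> S3 -b-> S3 -b-> S3  → end S3, rejected

1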